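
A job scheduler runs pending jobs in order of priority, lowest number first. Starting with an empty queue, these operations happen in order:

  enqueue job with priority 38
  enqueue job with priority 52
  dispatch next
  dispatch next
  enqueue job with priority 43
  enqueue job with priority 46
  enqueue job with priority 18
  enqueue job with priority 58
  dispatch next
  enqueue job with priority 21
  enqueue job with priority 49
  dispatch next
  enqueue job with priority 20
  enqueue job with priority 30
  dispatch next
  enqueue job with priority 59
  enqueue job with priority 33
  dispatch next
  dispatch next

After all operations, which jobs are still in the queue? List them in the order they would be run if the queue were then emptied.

insert 38 → {38}
insert 52 → {38, 52}
dispatch next → 38; now {52}
dispatch next → 52; now {}
insert 43 → {43}
insert 46 → {43, 46}
insert 18 → {18, 43, 46}
insert 58 → {18, 43, 46, 58}
dispatch next → 18; now {43, 46, 58}
insert 21 → {21, 43, 46, 58}
insert 49 → {21, 43, 46, 49, 58}
dispatch next → 21; now {43, 46, 49, 58}
insert 20 → {20, 43, 46, 49, 58}
insert 30 → {20, 30, 43, 46, 49, 58}
dispatch next → 20; now {30, 43, 46, 49, 58}
insert 59 → {30, 43, 46, 49, 58, 59}
insert 33 → {30, 33, 43, 46, 49, 58, 59}
dispatch next → 30; now {33, 43, 46, 49, 58, 59}
dispatch next → 33; now {43, 46, 49, 58, 59}

43, 46, 49, 58, 59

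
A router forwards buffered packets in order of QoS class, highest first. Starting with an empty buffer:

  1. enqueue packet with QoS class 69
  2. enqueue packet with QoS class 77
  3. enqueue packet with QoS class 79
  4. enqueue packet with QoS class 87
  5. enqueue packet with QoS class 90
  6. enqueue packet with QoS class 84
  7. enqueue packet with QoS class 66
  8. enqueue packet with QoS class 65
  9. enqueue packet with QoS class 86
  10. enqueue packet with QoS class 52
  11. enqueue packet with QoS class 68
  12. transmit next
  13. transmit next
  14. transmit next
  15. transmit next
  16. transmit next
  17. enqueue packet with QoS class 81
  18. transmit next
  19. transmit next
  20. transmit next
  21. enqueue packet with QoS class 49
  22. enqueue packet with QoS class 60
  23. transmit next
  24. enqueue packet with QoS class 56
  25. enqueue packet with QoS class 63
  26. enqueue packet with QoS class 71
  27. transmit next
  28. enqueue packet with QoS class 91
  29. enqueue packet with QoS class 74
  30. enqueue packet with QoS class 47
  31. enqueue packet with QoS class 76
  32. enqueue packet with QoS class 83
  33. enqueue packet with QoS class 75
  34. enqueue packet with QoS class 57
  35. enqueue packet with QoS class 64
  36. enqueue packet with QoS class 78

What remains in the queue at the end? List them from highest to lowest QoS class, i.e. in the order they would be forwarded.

insert 69 → {69}
insert 77 → {77, 69}
insert 79 → {79, 77, 69}
insert 87 → {87, 79, 77, 69}
insert 90 → {90, 87, 79, 77, 69}
insert 84 → {90, 87, 84, 79, 77, 69}
insert 66 → {90, 87, 84, 79, 77, 69, 66}
insert 65 → {90, 87, 84, 79, 77, 69, 66, 65}
insert 86 → {90, 87, 86, 84, 79, 77, 69, 66, 65}
insert 52 → {90, 87, 86, 84, 79, 77, 69, 66, 65, 52}
insert 68 → {90, 87, 86, 84, 79, 77, 69, 68, 66, 65, 52}
transmit next → 90; now {87, 86, 84, 79, 77, 69, 68, 66, 65, 52}
transmit next → 87; now {86, 84, 79, 77, 69, 68, 66, 65, 52}
transmit next → 86; now {84, 79, 77, 69, 68, 66, 65, 52}
transmit next → 84; now {79, 77, 69, 68, 66, 65, 52}
transmit next → 79; now {77, 69, 68, 66, 65, 52}
insert 81 → {81, 77, 69, 68, 66, 65, 52}
transmit next → 81; now {77, 69, 68, 66, 65, 52}
transmit next → 77; now {69, 68, 66, 65, 52}
transmit next → 69; now {68, 66, 65, 52}
insert 49 → {68, 66, 65, 52, 49}
insert 60 → {68, 66, 65, 60, 52, 49}
transmit next → 68; now {66, 65, 60, 52, 49}
insert 56 → {66, 65, 60, 56, 52, 49}
insert 63 → {66, 65, 63, 60, 56, 52, 49}
insert 71 → {71, 66, 65, 63, 60, 56, 52, 49}
transmit next → 71; now {66, 65, 63, 60, 56, 52, 49}
insert 91 → {91, 66, 65, 63, 60, 56, 52, 49}
insert 74 → {91, 74, 66, 65, 63, 60, 56, 52, 49}
insert 47 → {91, 74, 66, 65, 63, 60, 56, 52, 49, 47}
insert 76 → {91, 76, 74, 66, 65, 63, 60, 56, 52, 49, 47}
insert 83 → {91, 83, 76, 74, 66, 65, 63, 60, 56, 52, 49, 47}
insert 75 → {91, 83, 76, 75, 74, 66, 65, 63, 60, 56, 52, 49, 47}
insert 57 → {91, 83, 76, 75, 74, 66, 65, 63, 60, 57, 56, 52, 49, 47}
insert 64 → {91, 83, 76, 75, 74, 66, 65, 64, 63, 60, 57, 56, 52, 49, 47}
insert 78 → {91, 83, 78, 76, 75, 74, 66, 65, 64, 63, 60, 57, 56, 52, 49, 47}

91 → 83 → 78 → 76 → 75 → 74 → 66 → 65 → 64 → 63 → 60 → 57 → 56 → 52 → 49 → 47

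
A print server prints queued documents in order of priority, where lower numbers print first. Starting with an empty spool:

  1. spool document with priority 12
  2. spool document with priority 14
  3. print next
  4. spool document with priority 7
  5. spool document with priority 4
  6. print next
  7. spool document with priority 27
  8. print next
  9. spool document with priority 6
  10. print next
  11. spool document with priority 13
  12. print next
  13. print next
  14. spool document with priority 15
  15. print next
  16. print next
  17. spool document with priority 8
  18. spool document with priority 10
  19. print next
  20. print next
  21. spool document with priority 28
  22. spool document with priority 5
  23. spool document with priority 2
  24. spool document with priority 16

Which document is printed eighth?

insert 12 → {12}
insert 14 → {12, 14}
print next → 12; now {14}
insert 7 → {7, 14}
insert 4 → {4, 7, 14}
print next → 4; now {7, 14}
insert 27 → {7, 14, 27}
print next → 7; now {14, 27}
insert 6 → {6, 14, 27}
print next → 6; now {14, 27}
insert 13 → {13, 14, 27}
print next → 13; now {14, 27}
print next → 14; now {27}
insert 15 → {15, 27}
print next → 15; now {27}
print next → 27; now {}
insert 8 → {8}
insert 10 → {8, 10}
print next → 8; now {10}
print next → 10; now {}
insert 28 → {28}
insert 5 → {5, 28}
insert 2 → {2, 5, 28}
insert 16 → {2, 5, 16, 28}

27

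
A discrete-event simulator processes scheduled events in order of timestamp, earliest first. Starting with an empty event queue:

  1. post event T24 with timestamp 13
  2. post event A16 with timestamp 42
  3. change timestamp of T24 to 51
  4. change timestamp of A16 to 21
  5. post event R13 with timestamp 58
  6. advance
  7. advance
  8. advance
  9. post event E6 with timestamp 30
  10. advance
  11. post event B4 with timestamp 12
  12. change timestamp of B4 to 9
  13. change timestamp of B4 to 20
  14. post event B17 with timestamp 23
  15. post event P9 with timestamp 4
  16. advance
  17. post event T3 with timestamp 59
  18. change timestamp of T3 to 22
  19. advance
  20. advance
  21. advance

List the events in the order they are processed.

[A16, T24, R13, E6, P9, B4, T3, B17]

add T24 (timestamp 13) → {T24:13}
add A16 (timestamp 42) → {T24:13, A16:42}
update T24 to timestamp 51 → {A16:42, T24:51}
update A16 to timestamp 21 → {A16:21, T24:51}
add R13 (timestamp 58) → {A16:21, T24:51, R13:58}
advance → A16; now {T24:51, R13:58}
advance → T24; now {R13:58}
advance → R13; now {}
add E6 (timestamp 30) → {E6:30}
advance → E6; now {}
add B4 (timestamp 12) → {B4:12}
update B4 to timestamp 9 → {B4:9}
update B4 to timestamp 20 → {B4:20}
add B17 (timestamp 23) → {B4:20, B17:23}
add P9 (timestamp 4) → {P9:4, B4:20, B17:23}
advance → P9; now {B4:20, B17:23}
add T3 (timestamp 59) → {B4:20, B17:23, T3:59}
update T3 to timestamp 22 → {B4:20, T3:22, B17:23}
advance → B4; now {T3:22, B17:23}
advance → T3; now {B17:23}
advance → B17; now {}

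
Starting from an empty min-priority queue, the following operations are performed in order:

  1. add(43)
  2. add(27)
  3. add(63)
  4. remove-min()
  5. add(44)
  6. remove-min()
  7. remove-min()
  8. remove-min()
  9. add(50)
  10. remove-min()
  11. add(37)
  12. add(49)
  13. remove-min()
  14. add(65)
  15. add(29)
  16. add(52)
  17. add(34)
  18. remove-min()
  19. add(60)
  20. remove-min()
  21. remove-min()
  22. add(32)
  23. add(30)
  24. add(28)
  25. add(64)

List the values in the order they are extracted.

27, 43, 44, 63, 50, 37, 29, 34, 49

insert 43 → {43}
insert 27 → {27, 43}
insert 63 → {27, 43, 63}
remove-min → 27; now {43, 63}
insert 44 → {43, 44, 63}
remove-min → 43; now {44, 63}
remove-min → 44; now {63}
remove-min → 63; now {}
insert 50 → {50}
remove-min → 50; now {}
insert 37 → {37}
insert 49 → {37, 49}
remove-min → 37; now {49}
insert 65 → {49, 65}
insert 29 → {29, 49, 65}
insert 52 → {29, 49, 52, 65}
insert 34 → {29, 34, 49, 52, 65}
remove-min → 29; now {34, 49, 52, 65}
insert 60 → {34, 49, 52, 60, 65}
remove-min → 34; now {49, 52, 60, 65}
remove-min → 49; now {52, 60, 65}
insert 32 → {32, 52, 60, 65}
insert 30 → {30, 32, 52, 60, 65}
insert 28 → {28, 30, 32, 52, 60, 65}
insert 64 → {28, 30, 32, 52, 60, 64, 65}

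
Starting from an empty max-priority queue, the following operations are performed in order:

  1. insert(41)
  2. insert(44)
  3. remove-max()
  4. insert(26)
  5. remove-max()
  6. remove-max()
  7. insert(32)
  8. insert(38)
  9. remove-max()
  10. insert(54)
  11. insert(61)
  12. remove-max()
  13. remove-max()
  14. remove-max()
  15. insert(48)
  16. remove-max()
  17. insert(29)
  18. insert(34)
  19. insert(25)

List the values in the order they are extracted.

insert 41 → {41}
insert 44 → {44, 41}
remove-max → 44; now {41}
insert 26 → {41, 26}
remove-max → 41; now {26}
remove-max → 26; now {}
insert 32 → {32}
insert 38 → {38, 32}
remove-max → 38; now {32}
insert 54 → {54, 32}
insert 61 → {61, 54, 32}
remove-max → 61; now {54, 32}
remove-max → 54; now {32}
remove-max → 32; now {}
insert 48 → {48}
remove-max → 48; now {}
insert 29 → {29}
insert 34 → {34, 29}
insert 25 → {34, 29, 25}

44 → 41 → 26 → 38 → 61 → 54 → 32 → 48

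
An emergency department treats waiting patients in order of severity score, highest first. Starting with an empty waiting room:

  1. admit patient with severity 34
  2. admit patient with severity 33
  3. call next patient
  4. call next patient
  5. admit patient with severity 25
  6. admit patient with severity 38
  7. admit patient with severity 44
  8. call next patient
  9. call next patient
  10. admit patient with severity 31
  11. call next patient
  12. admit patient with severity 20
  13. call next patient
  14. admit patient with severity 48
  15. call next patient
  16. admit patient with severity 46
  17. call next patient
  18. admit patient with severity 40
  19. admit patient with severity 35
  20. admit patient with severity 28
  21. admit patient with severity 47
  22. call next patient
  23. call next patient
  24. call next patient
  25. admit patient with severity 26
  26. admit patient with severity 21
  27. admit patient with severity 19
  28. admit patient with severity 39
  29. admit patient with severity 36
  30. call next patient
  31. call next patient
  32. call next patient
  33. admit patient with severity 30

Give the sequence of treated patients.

insert 34 → {34}
insert 33 → {34, 33}
call next patient → 34; now {33}
call next patient → 33; now {}
insert 25 → {25}
insert 38 → {38, 25}
insert 44 → {44, 38, 25}
call next patient → 44; now {38, 25}
call next patient → 38; now {25}
insert 31 → {31, 25}
call next patient → 31; now {25}
insert 20 → {25, 20}
call next patient → 25; now {20}
insert 48 → {48, 20}
call next patient → 48; now {20}
insert 46 → {46, 20}
call next patient → 46; now {20}
insert 40 → {40, 20}
insert 35 → {40, 35, 20}
insert 28 → {40, 35, 28, 20}
insert 47 → {47, 40, 35, 28, 20}
call next patient → 47; now {40, 35, 28, 20}
call next patient → 40; now {35, 28, 20}
call next patient → 35; now {28, 20}
insert 26 → {28, 26, 20}
insert 21 → {28, 26, 21, 20}
insert 19 → {28, 26, 21, 20, 19}
insert 39 → {39, 28, 26, 21, 20, 19}
insert 36 → {39, 36, 28, 26, 21, 20, 19}
call next patient → 39; now {36, 28, 26, 21, 20, 19}
call next patient → 36; now {28, 26, 21, 20, 19}
call next patient → 28; now {26, 21, 20, 19}
insert 30 → {30, 26, 21, 20, 19}

34 → 33 → 44 → 38 → 31 → 25 → 48 → 46 → 47 → 40 → 35 → 39 → 36 → 28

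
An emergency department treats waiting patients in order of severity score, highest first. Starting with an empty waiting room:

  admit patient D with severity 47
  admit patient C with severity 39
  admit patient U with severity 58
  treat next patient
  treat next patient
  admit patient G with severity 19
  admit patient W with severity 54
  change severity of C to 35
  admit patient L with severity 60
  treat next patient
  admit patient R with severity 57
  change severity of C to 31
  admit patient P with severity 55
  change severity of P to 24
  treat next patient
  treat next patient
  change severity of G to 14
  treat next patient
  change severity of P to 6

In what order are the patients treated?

[U, D, L, R, W, C]

add D (severity 47) → {D:47}
add C (severity 39) → {D:47, C:39}
add U (severity 58) → {U:58, D:47, C:39}
treat next patient → U; now {D:47, C:39}
treat next patient → D; now {C:39}
add G (severity 19) → {C:39, G:19}
add W (severity 54) → {W:54, C:39, G:19}
update C to severity 35 → {W:54, C:35, G:19}
add L (severity 60) → {L:60, W:54, C:35, G:19}
treat next patient → L; now {W:54, C:35, G:19}
add R (severity 57) → {R:57, W:54, C:35, G:19}
update C to severity 31 → {R:57, W:54, C:31, G:19}
add P (severity 55) → {R:57, P:55, W:54, C:31, G:19}
update P to severity 24 → {R:57, W:54, C:31, P:24, G:19}
treat next patient → R; now {W:54, C:31, P:24, G:19}
treat next patient → W; now {C:31, P:24, G:19}
update G to severity 14 → {C:31, P:24, G:14}
treat next patient → C; now {P:24, G:14}
update P to severity 6 → {G:14, P:6}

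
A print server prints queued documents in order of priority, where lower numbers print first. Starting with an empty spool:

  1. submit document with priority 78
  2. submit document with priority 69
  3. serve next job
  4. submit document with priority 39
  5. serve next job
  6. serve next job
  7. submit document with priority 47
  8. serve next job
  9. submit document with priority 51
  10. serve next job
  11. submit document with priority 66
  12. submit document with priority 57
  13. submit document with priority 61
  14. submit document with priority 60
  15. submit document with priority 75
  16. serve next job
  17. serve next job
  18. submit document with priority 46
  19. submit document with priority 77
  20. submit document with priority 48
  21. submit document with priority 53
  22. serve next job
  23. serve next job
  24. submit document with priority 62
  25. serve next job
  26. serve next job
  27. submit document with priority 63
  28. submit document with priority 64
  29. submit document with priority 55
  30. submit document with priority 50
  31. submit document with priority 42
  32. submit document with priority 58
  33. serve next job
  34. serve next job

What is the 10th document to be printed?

insert 78 → {78}
insert 69 → {69, 78}
serve next job → 69; now {78}
insert 39 → {39, 78}
serve next job → 39; now {78}
serve next job → 78; now {}
insert 47 → {47}
serve next job → 47; now {}
insert 51 → {51}
serve next job → 51; now {}
insert 66 → {66}
insert 57 → {57, 66}
insert 61 → {57, 61, 66}
insert 60 → {57, 60, 61, 66}
insert 75 → {57, 60, 61, 66, 75}
serve next job → 57; now {60, 61, 66, 75}
serve next job → 60; now {61, 66, 75}
insert 46 → {46, 61, 66, 75}
insert 77 → {46, 61, 66, 75, 77}
insert 48 → {46, 48, 61, 66, 75, 77}
insert 53 → {46, 48, 53, 61, 66, 75, 77}
serve next job → 46; now {48, 53, 61, 66, 75, 77}
serve next job → 48; now {53, 61, 66, 75, 77}
insert 62 → {53, 61, 62, 66, 75, 77}
serve next job → 53; now {61, 62, 66, 75, 77}
serve next job → 61; now {62, 66, 75, 77}
insert 63 → {62, 63, 66, 75, 77}
insert 64 → {62, 63, 64, 66, 75, 77}
insert 55 → {55, 62, 63, 64, 66, 75, 77}
insert 50 → {50, 55, 62, 63, 64, 66, 75, 77}
insert 42 → {42, 50, 55, 62, 63, 64, 66, 75, 77}
insert 58 → {42, 50, 55, 58, 62, 63, 64, 66, 75, 77}
serve next job → 42; now {50, 55, 58, 62, 63, 64, 66, 75, 77}
serve next job → 50; now {55, 58, 62, 63, 64, 66, 75, 77}

53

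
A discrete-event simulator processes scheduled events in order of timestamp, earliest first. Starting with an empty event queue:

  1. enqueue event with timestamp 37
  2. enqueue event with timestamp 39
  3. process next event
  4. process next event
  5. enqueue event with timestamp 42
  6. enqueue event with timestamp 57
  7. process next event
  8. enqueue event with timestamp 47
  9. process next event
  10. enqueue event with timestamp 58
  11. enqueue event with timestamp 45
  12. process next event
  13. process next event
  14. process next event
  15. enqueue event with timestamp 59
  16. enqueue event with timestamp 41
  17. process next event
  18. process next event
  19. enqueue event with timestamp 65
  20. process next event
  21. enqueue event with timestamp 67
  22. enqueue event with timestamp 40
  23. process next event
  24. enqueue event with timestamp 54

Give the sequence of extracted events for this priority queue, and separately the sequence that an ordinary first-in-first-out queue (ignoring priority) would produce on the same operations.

priority queue: 37 → 39 → 42 → 47 → 45 → 57 → 58 → 41 → 59 → 65 → 40; FIFO queue: [37, 39, 42, 57, 47, 58, 45, 59, 41, 65, 67]

insert 37 → {37}
insert 39 → {37, 39}
process next event → 37; now {39}
process next event → 39; now {}
insert 42 → {42}
insert 57 → {42, 57}
process next event → 42; now {57}
insert 47 → {47, 57}
process next event → 47; now {57}
insert 58 → {57, 58}
insert 45 → {45, 57, 58}
process next event → 45; now {57, 58}
process next event → 57; now {58}
process next event → 58; now {}
insert 59 → {59}
insert 41 → {41, 59}
process next event → 41; now {59}
process next event → 59; now {}
insert 65 → {65}
process next event → 65; now {}
insert 67 → {67}
insert 40 → {40, 67}
process next event → 40; now {67}
insert 54 → {54, 67}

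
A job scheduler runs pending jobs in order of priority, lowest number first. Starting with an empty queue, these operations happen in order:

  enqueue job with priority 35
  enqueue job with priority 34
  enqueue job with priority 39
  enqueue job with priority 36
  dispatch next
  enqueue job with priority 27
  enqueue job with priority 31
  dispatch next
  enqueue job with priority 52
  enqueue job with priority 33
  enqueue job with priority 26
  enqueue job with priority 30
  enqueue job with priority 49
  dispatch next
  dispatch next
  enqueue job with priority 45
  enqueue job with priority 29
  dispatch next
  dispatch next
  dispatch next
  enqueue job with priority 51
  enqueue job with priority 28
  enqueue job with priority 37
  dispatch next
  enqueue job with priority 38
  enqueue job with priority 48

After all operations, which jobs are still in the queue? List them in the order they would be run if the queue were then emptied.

35 → 36 → 37 → 38 → 39 → 45 → 48 → 49 → 51 → 52

insert 35 → {35}
insert 34 → {34, 35}
insert 39 → {34, 35, 39}
insert 36 → {34, 35, 36, 39}
dispatch next → 34; now {35, 36, 39}
insert 27 → {27, 35, 36, 39}
insert 31 → {27, 31, 35, 36, 39}
dispatch next → 27; now {31, 35, 36, 39}
insert 52 → {31, 35, 36, 39, 52}
insert 33 → {31, 33, 35, 36, 39, 52}
insert 26 → {26, 31, 33, 35, 36, 39, 52}
insert 30 → {26, 30, 31, 33, 35, 36, 39, 52}
insert 49 → {26, 30, 31, 33, 35, 36, 39, 49, 52}
dispatch next → 26; now {30, 31, 33, 35, 36, 39, 49, 52}
dispatch next → 30; now {31, 33, 35, 36, 39, 49, 52}
insert 45 → {31, 33, 35, 36, 39, 45, 49, 52}
insert 29 → {29, 31, 33, 35, 36, 39, 45, 49, 52}
dispatch next → 29; now {31, 33, 35, 36, 39, 45, 49, 52}
dispatch next → 31; now {33, 35, 36, 39, 45, 49, 52}
dispatch next → 33; now {35, 36, 39, 45, 49, 52}
insert 51 → {35, 36, 39, 45, 49, 51, 52}
insert 28 → {28, 35, 36, 39, 45, 49, 51, 52}
insert 37 → {28, 35, 36, 37, 39, 45, 49, 51, 52}
dispatch next → 28; now {35, 36, 37, 39, 45, 49, 51, 52}
insert 38 → {35, 36, 37, 38, 39, 45, 49, 51, 52}
insert 48 → {35, 36, 37, 38, 39, 45, 48, 49, 51, 52}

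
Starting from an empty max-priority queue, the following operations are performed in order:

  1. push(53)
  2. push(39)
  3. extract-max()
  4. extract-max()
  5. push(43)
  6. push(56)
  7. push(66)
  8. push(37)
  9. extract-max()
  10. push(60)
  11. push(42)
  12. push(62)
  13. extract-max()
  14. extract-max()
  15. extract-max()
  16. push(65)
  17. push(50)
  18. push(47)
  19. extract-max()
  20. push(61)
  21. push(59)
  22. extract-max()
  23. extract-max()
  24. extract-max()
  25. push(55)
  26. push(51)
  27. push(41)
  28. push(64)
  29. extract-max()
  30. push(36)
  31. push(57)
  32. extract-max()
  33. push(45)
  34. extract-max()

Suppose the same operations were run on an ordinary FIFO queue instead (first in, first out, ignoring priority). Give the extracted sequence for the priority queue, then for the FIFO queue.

insert 53 → {53}
insert 39 → {53, 39}
extract-max → 53; now {39}
extract-max → 39; now {}
insert 43 → {43}
insert 56 → {56, 43}
insert 66 → {66, 56, 43}
insert 37 → {66, 56, 43, 37}
extract-max → 66; now {56, 43, 37}
insert 60 → {60, 56, 43, 37}
insert 42 → {60, 56, 43, 42, 37}
insert 62 → {62, 60, 56, 43, 42, 37}
extract-max → 62; now {60, 56, 43, 42, 37}
extract-max → 60; now {56, 43, 42, 37}
extract-max → 56; now {43, 42, 37}
insert 65 → {65, 43, 42, 37}
insert 50 → {65, 50, 43, 42, 37}
insert 47 → {65, 50, 47, 43, 42, 37}
extract-max → 65; now {50, 47, 43, 42, 37}
insert 61 → {61, 50, 47, 43, 42, 37}
insert 59 → {61, 59, 50, 47, 43, 42, 37}
extract-max → 61; now {59, 50, 47, 43, 42, 37}
extract-max → 59; now {50, 47, 43, 42, 37}
extract-max → 50; now {47, 43, 42, 37}
insert 55 → {55, 47, 43, 42, 37}
insert 51 → {55, 51, 47, 43, 42, 37}
insert 41 → {55, 51, 47, 43, 42, 41, 37}
insert 64 → {64, 55, 51, 47, 43, 42, 41, 37}
extract-max → 64; now {55, 51, 47, 43, 42, 41, 37}
insert 36 → {55, 51, 47, 43, 42, 41, 37, 36}
insert 57 → {57, 55, 51, 47, 43, 42, 41, 37, 36}
extract-max → 57; now {55, 51, 47, 43, 42, 41, 37, 36}
insert 45 → {55, 51, 47, 45, 43, 42, 41, 37, 36}
extract-max → 55; now {51, 47, 45, 43, 42, 41, 37, 36}

priority queue: [53, 39, 66, 62, 60, 56, 65, 61, 59, 50, 64, 57, 55]; FIFO queue: 53 → 39 → 43 → 56 → 66 → 37 → 60 → 42 → 62 → 65 → 50 → 47 → 61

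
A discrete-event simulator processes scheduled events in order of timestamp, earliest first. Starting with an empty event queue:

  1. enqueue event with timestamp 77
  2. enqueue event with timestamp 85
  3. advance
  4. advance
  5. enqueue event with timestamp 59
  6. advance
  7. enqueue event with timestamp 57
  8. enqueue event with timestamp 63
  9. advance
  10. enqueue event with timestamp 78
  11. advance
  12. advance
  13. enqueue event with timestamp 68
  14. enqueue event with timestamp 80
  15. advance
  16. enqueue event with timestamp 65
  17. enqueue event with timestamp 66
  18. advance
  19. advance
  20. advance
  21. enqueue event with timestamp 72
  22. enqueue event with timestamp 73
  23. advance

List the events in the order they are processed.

[77, 85, 59, 57, 63, 78, 68, 65, 66, 80, 72]

insert 77 → {77}
insert 85 → {77, 85}
advance → 77; now {85}
advance → 85; now {}
insert 59 → {59}
advance → 59; now {}
insert 57 → {57}
insert 63 → {57, 63}
advance → 57; now {63}
insert 78 → {63, 78}
advance → 63; now {78}
advance → 78; now {}
insert 68 → {68}
insert 80 → {68, 80}
advance → 68; now {80}
insert 65 → {65, 80}
insert 66 → {65, 66, 80}
advance → 65; now {66, 80}
advance → 66; now {80}
advance → 80; now {}
insert 72 → {72}
insert 73 → {72, 73}
advance → 72; now {73}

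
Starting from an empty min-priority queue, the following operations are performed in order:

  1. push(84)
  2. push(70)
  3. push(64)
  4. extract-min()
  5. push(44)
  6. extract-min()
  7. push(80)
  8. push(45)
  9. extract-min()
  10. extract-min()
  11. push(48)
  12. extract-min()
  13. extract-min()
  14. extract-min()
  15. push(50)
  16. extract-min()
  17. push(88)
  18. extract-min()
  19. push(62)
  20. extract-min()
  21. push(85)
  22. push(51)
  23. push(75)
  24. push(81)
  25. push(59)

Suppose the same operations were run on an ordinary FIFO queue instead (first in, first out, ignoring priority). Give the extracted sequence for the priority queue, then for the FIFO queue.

priority queue: 64 → 44 → 45 → 70 → 48 → 80 → 84 → 50 → 88 → 62; FIFO queue: 84 → 70 → 64 → 44 → 80 → 45 → 48 → 50 → 88 → 62

insert 84 → {84}
insert 70 → {70, 84}
insert 64 → {64, 70, 84}
extract-min → 64; now {70, 84}
insert 44 → {44, 70, 84}
extract-min → 44; now {70, 84}
insert 80 → {70, 80, 84}
insert 45 → {45, 70, 80, 84}
extract-min → 45; now {70, 80, 84}
extract-min → 70; now {80, 84}
insert 48 → {48, 80, 84}
extract-min → 48; now {80, 84}
extract-min → 80; now {84}
extract-min → 84; now {}
insert 50 → {50}
extract-min → 50; now {}
insert 88 → {88}
extract-min → 88; now {}
insert 62 → {62}
extract-min → 62; now {}
insert 85 → {85}
insert 51 → {51, 85}
insert 75 → {51, 75, 85}
insert 81 → {51, 75, 81, 85}
insert 59 → {51, 59, 75, 81, 85}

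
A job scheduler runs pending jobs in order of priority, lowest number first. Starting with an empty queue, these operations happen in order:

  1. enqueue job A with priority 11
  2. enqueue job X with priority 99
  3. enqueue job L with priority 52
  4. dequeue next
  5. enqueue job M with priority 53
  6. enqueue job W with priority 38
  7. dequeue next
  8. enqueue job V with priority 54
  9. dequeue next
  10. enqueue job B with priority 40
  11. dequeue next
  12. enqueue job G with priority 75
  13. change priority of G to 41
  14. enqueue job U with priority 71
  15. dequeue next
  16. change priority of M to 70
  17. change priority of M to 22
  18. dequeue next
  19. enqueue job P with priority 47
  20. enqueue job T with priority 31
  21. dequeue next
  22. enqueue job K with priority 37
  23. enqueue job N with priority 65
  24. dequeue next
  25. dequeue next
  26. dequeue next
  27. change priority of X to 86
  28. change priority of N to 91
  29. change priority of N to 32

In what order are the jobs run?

add A (priority 11) → {A:11}
add X (priority 99) → {A:11, X:99}
add L (priority 52) → {A:11, L:52, X:99}
dequeue next → A; now {L:52, X:99}
add M (priority 53) → {L:52, M:53, X:99}
add W (priority 38) → {W:38, L:52, M:53, X:99}
dequeue next → W; now {L:52, M:53, X:99}
add V (priority 54) → {L:52, M:53, V:54, X:99}
dequeue next → L; now {M:53, V:54, X:99}
add B (priority 40) → {B:40, M:53, V:54, X:99}
dequeue next → B; now {M:53, V:54, X:99}
add G (priority 75) → {M:53, V:54, G:75, X:99}
update G to priority 41 → {G:41, M:53, V:54, X:99}
add U (priority 71) → {G:41, M:53, V:54, U:71, X:99}
dequeue next → G; now {M:53, V:54, U:71, X:99}
update M to priority 70 → {V:54, M:70, U:71, X:99}
update M to priority 22 → {M:22, V:54, U:71, X:99}
dequeue next → M; now {V:54, U:71, X:99}
add P (priority 47) → {P:47, V:54, U:71, X:99}
add T (priority 31) → {T:31, P:47, V:54, U:71, X:99}
dequeue next → T; now {P:47, V:54, U:71, X:99}
add K (priority 37) → {K:37, P:47, V:54, U:71, X:99}
add N (priority 65) → {K:37, P:47, V:54, N:65, U:71, X:99}
dequeue next → K; now {P:47, V:54, N:65, U:71, X:99}
dequeue next → P; now {V:54, N:65, U:71, X:99}
dequeue next → V; now {N:65, U:71, X:99}
update X to priority 86 → {N:65, U:71, X:86}
update N to priority 91 → {U:71, X:86, N:91}
update N to priority 32 → {N:32, U:71, X:86}

A → W → L → B → G → M → T → K → P → V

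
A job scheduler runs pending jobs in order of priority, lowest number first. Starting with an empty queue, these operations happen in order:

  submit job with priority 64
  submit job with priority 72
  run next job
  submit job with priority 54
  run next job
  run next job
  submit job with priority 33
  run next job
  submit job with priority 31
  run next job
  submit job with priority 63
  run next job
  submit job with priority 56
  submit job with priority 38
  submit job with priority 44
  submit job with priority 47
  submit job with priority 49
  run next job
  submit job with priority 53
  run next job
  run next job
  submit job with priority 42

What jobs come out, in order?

64, 54, 72, 33, 31, 63, 38, 44, 47

insert 64 → {64}
insert 72 → {64, 72}
run next job → 64; now {72}
insert 54 → {54, 72}
run next job → 54; now {72}
run next job → 72; now {}
insert 33 → {33}
run next job → 33; now {}
insert 31 → {31}
run next job → 31; now {}
insert 63 → {63}
run next job → 63; now {}
insert 56 → {56}
insert 38 → {38, 56}
insert 44 → {38, 44, 56}
insert 47 → {38, 44, 47, 56}
insert 49 → {38, 44, 47, 49, 56}
run next job → 38; now {44, 47, 49, 56}
insert 53 → {44, 47, 49, 53, 56}
run next job → 44; now {47, 49, 53, 56}
run next job → 47; now {49, 53, 56}
insert 42 → {42, 49, 53, 56}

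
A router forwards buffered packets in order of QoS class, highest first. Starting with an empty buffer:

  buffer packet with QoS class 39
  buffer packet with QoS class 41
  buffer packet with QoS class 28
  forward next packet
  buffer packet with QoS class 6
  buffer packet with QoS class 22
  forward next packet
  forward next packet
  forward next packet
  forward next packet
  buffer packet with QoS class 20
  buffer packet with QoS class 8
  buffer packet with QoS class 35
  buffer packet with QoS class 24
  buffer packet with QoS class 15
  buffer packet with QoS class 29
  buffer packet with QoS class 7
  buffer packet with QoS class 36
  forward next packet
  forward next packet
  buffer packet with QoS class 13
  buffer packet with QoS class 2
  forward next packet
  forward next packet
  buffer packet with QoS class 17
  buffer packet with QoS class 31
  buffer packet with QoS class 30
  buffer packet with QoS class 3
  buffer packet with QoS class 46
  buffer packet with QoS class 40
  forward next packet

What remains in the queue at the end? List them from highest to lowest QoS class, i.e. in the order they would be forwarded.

insert 39 → {39}
insert 41 → {41, 39}
insert 28 → {41, 39, 28}
forward next packet → 41; now {39, 28}
insert 6 → {39, 28, 6}
insert 22 → {39, 28, 22, 6}
forward next packet → 39; now {28, 22, 6}
forward next packet → 28; now {22, 6}
forward next packet → 22; now {6}
forward next packet → 6; now {}
insert 20 → {20}
insert 8 → {20, 8}
insert 35 → {35, 20, 8}
insert 24 → {35, 24, 20, 8}
insert 15 → {35, 24, 20, 15, 8}
insert 29 → {35, 29, 24, 20, 15, 8}
insert 7 → {35, 29, 24, 20, 15, 8, 7}
insert 36 → {36, 35, 29, 24, 20, 15, 8, 7}
forward next packet → 36; now {35, 29, 24, 20, 15, 8, 7}
forward next packet → 35; now {29, 24, 20, 15, 8, 7}
insert 13 → {29, 24, 20, 15, 13, 8, 7}
insert 2 → {29, 24, 20, 15, 13, 8, 7, 2}
forward next packet → 29; now {24, 20, 15, 13, 8, 7, 2}
forward next packet → 24; now {20, 15, 13, 8, 7, 2}
insert 17 → {20, 17, 15, 13, 8, 7, 2}
insert 31 → {31, 20, 17, 15, 13, 8, 7, 2}
insert 30 → {31, 30, 20, 17, 15, 13, 8, 7, 2}
insert 3 → {31, 30, 20, 17, 15, 13, 8, 7, 3, 2}
insert 46 → {46, 31, 30, 20, 17, 15, 13, 8, 7, 3, 2}
insert 40 → {46, 40, 31, 30, 20, 17, 15, 13, 8, 7, 3, 2}
forward next packet → 46; now {40, 31, 30, 20, 17, 15, 13, 8, 7, 3, 2}

[40, 31, 30, 20, 17, 15, 13, 8, 7, 3, 2]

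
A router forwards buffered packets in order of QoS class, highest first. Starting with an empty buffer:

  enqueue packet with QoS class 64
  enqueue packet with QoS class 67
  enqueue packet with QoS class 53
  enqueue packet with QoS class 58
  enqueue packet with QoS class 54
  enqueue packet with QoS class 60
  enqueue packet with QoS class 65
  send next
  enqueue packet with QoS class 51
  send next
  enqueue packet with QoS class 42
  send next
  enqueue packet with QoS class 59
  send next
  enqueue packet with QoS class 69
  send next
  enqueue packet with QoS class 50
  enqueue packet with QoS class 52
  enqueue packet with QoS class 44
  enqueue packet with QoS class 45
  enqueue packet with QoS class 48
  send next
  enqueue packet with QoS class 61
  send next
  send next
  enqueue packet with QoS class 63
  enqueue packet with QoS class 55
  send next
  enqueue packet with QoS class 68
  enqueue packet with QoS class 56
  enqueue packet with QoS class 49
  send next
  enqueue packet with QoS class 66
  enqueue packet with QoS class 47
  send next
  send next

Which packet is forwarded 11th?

66

insert 64 → {64}
insert 67 → {67, 64}
insert 53 → {67, 64, 53}
insert 58 → {67, 64, 58, 53}
insert 54 → {67, 64, 58, 54, 53}
insert 60 → {67, 64, 60, 58, 54, 53}
insert 65 → {67, 65, 64, 60, 58, 54, 53}
send next → 67; now {65, 64, 60, 58, 54, 53}
insert 51 → {65, 64, 60, 58, 54, 53, 51}
send next → 65; now {64, 60, 58, 54, 53, 51}
insert 42 → {64, 60, 58, 54, 53, 51, 42}
send next → 64; now {60, 58, 54, 53, 51, 42}
insert 59 → {60, 59, 58, 54, 53, 51, 42}
send next → 60; now {59, 58, 54, 53, 51, 42}
insert 69 → {69, 59, 58, 54, 53, 51, 42}
send next → 69; now {59, 58, 54, 53, 51, 42}
insert 50 → {59, 58, 54, 53, 51, 50, 42}
insert 52 → {59, 58, 54, 53, 52, 51, 50, 42}
insert 44 → {59, 58, 54, 53, 52, 51, 50, 44, 42}
insert 45 → {59, 58, 54, 53, 52, 51, 50, 45, 44, 42}
insert 48 → {59, 58, 54, 53, 52, 51, 50, 48, 45, 44, 42}
send next → 59; now {58, 54, 53, 52, 51, 50, 48, 45, 44, 42}
insert 61 → {61, 58, 54, 53, 52, 51, 50, 48, 45, 44, 42}
send next → 61; now {58, 54, 53, 52, 51, 50, 48, 45, 44, 42}
send next → 58; now {54, 53, 52, 51, 50, 48, 45, 44, 42}
insert 63 → {63, 54, 53, 52, 51, 50, 48, 45, 44, 42}
insert 55 → {63, 55, 54, 53, 52, 51, 50, 48, 45, 44, 42}
send next → 63; now {55, 54, 53, 52, 51, 50, 48, 45, 44, 42}
insert 68 → {68, 55, 54, 53, 52, 51, 50, 48, 45, 44, 42}
insert 56 → {68, 56, 55, 54, 53, 52, 51, 50, 48, 45, 44, 42}
insert 49 → {68, 56, 55, 54, 53, 52, 51, 50, 49, 48, 45, 44, 42}
send next → 68; now {56, 55, 54, 53, 52, 51, 50, 49, 48, 45, 44, 42}
insert 66 → {66, 56, 55, 54, 53, 52, 51, 50, 49, 48, 45, 44, 42}
insert 47 → {66, 56, 55, 54, 53, 52, 51, 50, 49, 48, 47, 45, 44, 42}
send next → 66; now {56, 55, 54, 53, 52, 51, 50, 49, 48, 47, 45, 44, 42}
send next → 56; now {55, 54, 53, 52, 51, 50, 49, 48, 47, 45, 44, 42}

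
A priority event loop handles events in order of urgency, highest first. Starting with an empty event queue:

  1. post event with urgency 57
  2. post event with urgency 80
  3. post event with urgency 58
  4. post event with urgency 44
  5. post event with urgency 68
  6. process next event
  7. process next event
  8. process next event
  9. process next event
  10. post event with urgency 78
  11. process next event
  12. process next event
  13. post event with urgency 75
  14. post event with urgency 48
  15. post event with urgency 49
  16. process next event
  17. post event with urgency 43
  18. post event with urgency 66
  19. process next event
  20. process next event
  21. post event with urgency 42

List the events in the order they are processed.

insert 57 → {57}
insert 80 → {80, 57}
insert 58 → {80, 58, 57}
insert 44 → {80, 58, 57, 44}
insert 68 → {80, 68, 58, 57, 44}
process next event → 80; now {68, 58, 57, 44}
process next event → 68; now {58, 57, 44}
process next event → 58; now {57, 44}
process next event → 57; now {44}
insert 78 → {78, 44}
process next event → 78; now {44}
process next event → 44; now {}
insert 75 → {75}
insert 48 → {75, 48}
insert 49 → {75, 49, 48}
process next event → 75; now {49, 48}
insert 43 → {49, 48, 43}
insert 66 → {66, 49, 48, 43}
process next event → 66; now {49, 48, 43}
process next event → 49; now {48, 43}
insert 42 → {48, 43, 42}

80, 68, 58, 57, 78, 44, 75, 66, 49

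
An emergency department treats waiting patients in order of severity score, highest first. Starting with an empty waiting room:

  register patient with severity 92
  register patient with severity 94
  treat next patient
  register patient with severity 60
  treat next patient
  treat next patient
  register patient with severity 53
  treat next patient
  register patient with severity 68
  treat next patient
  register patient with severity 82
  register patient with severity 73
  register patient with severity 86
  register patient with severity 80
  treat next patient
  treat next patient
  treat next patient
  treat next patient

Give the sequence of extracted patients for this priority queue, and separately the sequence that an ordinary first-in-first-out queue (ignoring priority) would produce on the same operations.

insert 92 → {92}
insert 94 → {94, 92}
treat next patient → 94; now {92}
insert 60 → {92, 60}
treat next patient → 92; now {60}
treat next patient → 60; now {}
insert 53 → {53}
treat next patient → 53; now {}
insert 68 → {68}
treat next patient → 68; now {}
insert 82 → {82}
insert 73 → {82, 73}
insert 86 → {86, 82, 73}
insert 80 → {86, 82, 80, 73}
treat next patient → 86; now {82, 80, 73}
treat next patient → 82; now {80, 73}
treat next patient → 80; now {73}
treat next patient → 73; now {}

priority queue: 94, 92, 60, 53, 68, 86, 82, 80, 73; FIFO queue: [92, 94, 60, 53, 68, 82, 73, 86, 80]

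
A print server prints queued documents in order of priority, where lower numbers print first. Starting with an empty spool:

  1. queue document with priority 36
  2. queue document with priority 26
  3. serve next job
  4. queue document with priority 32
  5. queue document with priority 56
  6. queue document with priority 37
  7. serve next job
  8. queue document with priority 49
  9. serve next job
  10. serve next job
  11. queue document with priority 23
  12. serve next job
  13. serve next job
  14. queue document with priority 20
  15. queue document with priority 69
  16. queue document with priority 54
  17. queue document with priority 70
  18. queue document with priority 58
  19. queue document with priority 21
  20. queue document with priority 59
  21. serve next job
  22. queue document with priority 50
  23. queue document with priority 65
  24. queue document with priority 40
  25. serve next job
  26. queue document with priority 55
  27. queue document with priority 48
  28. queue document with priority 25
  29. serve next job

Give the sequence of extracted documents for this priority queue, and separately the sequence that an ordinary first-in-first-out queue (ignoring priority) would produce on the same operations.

insert 36 → {36}
insert 26 → {26, 36}
serve next job → 26; now {36}
insert 32 → {32, 36}
insert 56 → {32, 36, 56}
insert 37 → {32, 36, 37, 56}
serve next job → 32; now {36, 37, 56}
insert 49 → {36, 37, 49, 56}
serve next job → 36; now {37, 49, 56}
serve next job → 37; now {49, 56}
insert 23 → {23, 49, 56}
serve next job → 23; now {49, 56}
serve next job → 49; now {56}
insert 20 → {20, 56}
insert 69 → {20, 56, 69}
insert 54 → {20, 54, 56, 69}
insert 70 → {20, 54, 56, 69, 70}
insert 58 → {20, 54, 56, 58, 69, 70}
insert 21 → {20, 21, 54, 56, 58, 69, 70}
insert 59 → {20, 21, 54, 56, 58, 59, 69, 70}
serve next job → 20; now {21, 54, 56, 58, 59, 69, 70}
insert 50 → {21, 50, 54, 56, 58, 59, 69, 70}
insert 65 → {21, 50, 54, 56, 58, 59, 65, 69, 70}
insert 40 → {21, 40, 50, 54, 56, 58, 59, 65, 69, 70}
serve next job → 21; now {40, 50, 54, 56, 58, 59, 65, 69, 70}
insert 55 → {40, 50, 54, 55, 56, 58, 59, 65, 69, 70}
insert 48 → {40, 48, 50, 54, 55, 56, 58, 59, 65, 69, 70}
insert 25 → {25, 40, 48, 50, 54, 55, 56, 58, 59, 65, 69, 70}
serve next job → 25; now {40, 48, 50, 54, 55, 56, 58, 59, 65, 69, 70}

priority queue: [26, 32, 36, 37, 23, 49, 20, 21, 25]; FIFO queue: 36 → 26 → 32 → 56 → 37 → 49 → 23 → 20 → 69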